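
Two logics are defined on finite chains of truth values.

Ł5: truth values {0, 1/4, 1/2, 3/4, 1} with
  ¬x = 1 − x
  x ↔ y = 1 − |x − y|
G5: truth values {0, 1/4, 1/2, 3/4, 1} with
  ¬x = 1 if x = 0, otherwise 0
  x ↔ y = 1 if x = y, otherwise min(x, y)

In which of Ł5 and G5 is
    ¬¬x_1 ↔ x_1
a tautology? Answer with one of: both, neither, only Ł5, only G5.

In Ł5: every assignment gives 1 — tautology.
In G5: at x_1 = 1/4 the value is 1/4 — not a tautology.

only Ł5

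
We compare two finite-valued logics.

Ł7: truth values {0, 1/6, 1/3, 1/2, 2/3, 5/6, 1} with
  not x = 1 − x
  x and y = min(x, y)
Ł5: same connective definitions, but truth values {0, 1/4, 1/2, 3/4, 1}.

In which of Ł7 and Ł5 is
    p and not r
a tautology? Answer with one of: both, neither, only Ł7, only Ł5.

neither

In Ł7: at p = 0, r = 0 the value is 0 — not a tautology.
In Ł5: at p = 0, r = 0 the value is 0 — not a tautology.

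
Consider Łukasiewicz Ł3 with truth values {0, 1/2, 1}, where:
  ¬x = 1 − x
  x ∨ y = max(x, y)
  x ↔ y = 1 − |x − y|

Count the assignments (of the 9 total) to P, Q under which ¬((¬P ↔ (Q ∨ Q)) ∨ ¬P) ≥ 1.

1

P = 0, Q = 0 ↦ 0  <
P = 0, Q = 1/2 ↦ 0  <
P = 0, Q = 1 ↦ 0  <
P = 1/2, Q = 0 ↦ 1/2  <
P = 1/2, Q = 1/2 ↦ 0  <
P = 1/2, Q = 1 ↦ 1/2  <
P = 1, Q = 0 ↦ 0  <
P = 1, Q = 1/2 ↦ 1/2  <
P = 1, Q = 1 ↦ 1  ≥
So 1 of the 9 assignments meets the threshold.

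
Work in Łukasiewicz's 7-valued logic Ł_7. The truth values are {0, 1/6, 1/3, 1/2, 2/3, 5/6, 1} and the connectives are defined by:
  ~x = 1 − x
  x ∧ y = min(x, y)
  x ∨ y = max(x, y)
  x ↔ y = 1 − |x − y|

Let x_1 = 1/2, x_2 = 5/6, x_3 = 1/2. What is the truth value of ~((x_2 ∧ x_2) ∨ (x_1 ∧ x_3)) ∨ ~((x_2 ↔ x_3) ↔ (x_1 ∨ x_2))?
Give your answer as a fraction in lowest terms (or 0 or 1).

x_2 ∧ x_2 = 5/6 ∧ 5/6 = 5/6
x_1 ∧ x_3 = 1/2 ∧ 1/2 = 1/2
(x_2 ∧ x_2) ∨ (x_1 ∧ x_3) = 5/6 ∨ 1/2 = 5/6
~((x_2 ∧ x_2) ∨ (x_1 ∧ x_3)) = ~5/6 = 1/6
x_2 ↔ x_3 = 5/6 ↔ 1/2 = 2/3
x_1 ∨ x_2 = 1/2 ∨ 5/6 = 5/6
(x_2 ↔ x_3) ↔ (x_1 ∨ x_2) = 2/3 ↔ 5/6 = 5/6
~((x_2 ↔ x_3) ↔ (x_1 ∨ x_2)) = ~5/6 = 1/6
~((x_2 ∧ x_2) ∨ (x_1 ∧ x_3)) ∨ ~((x_2 ↔ x_3) ↔ (x_1 ∨ x_2)) = 1/6 ∨ 1/6 = 1/6

1/6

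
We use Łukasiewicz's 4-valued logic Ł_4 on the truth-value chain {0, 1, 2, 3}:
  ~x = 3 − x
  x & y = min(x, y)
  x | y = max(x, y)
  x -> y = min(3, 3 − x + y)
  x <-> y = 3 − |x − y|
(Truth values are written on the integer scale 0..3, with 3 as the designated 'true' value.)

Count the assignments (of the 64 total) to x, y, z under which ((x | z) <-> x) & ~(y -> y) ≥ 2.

0

value 0: 64 assignments
So 0 of the 64 assignments meet the threshold.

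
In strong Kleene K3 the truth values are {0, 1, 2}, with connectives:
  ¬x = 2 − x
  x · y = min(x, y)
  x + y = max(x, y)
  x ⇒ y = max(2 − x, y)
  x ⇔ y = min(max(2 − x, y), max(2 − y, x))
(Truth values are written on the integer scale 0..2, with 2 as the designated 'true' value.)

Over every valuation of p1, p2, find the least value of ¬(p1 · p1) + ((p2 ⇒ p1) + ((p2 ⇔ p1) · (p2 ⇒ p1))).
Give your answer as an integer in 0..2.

Take p1 = 1, p2 = 1:
p1 · p1 = 1 · 1 = 1
¬(p1 · p1) = ¬1 = 1
p2 ⇒ p1 = 1 ⇒ 1 = 1
p2 ⇔ p1 = 1 ⇔ 1 = 1
p2 ⇒ p1 = 1 ⇒ 1 = 1
(p2 ⇔ p1) · (p2 ⇒ p1) = 1 · 1 = 1
(p2 ⇒ p1) + ((p2 ⇔ p1) · (p2 ⇒ p1)) = 1 + 1 = 1
¬(p1 · p1) + ((p2 ⇒ p1) + ((p2 ⇔ p1) · (p2 ⇒ p1))) = 1 + 1 = 1
No assignment yields a value below 1, so this is the minimum.

1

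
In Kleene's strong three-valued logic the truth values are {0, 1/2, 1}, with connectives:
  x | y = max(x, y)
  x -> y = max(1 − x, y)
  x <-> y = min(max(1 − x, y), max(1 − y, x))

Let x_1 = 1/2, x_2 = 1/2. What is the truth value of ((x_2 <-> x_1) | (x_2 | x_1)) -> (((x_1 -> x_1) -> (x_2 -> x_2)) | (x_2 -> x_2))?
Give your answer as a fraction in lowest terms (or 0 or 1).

1/2

x_2 <-> x_1 = 1/2 <-> 1/2 = 1/2
x_2 | x_1 = 1/2 | 1/2 = 1/2
(x_2 <-> x_1) | (x_2 | x_1) = 1/2 | 1/2 = 1/2
x_1 -> x_1 = 1/2 -> 1/2 = 1/2
x_2 -> x_2 = 1/2 -> 1/2 = 1/2
(x_1 -> x_1) -> (x_2 -> x_2) = 1/2 -> 1/2 = 1/2
x_2 -> x_2 = 1/2 -> 1/2 = 1/2
((x_1 -> x_1) -> (x_2 -> x_2)) | (x_2 -> x_2) = 1/2 | 1/2 = 1/2
((x_2 <-> x_1) | (x_2 | x_1)) -> (((x_1 -> x_1) -> (x_2 -> x_2)) | (x_2 -> x_2)) = 1/2 -> 1/2 = 1/2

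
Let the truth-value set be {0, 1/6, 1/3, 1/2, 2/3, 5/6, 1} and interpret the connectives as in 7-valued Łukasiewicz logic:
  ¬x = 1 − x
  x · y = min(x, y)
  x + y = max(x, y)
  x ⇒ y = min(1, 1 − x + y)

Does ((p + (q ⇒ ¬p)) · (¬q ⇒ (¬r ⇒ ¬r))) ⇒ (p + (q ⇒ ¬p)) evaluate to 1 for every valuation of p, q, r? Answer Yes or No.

Yes

At p = 1, q = 5/6, r = 2/3, for instance:
¬p = ¬1 = 0
q ⇒ ¬p = 5/6 ⇒ 0 = 1/6
p + (q ⇒ ¬p) = 1 + 1/6 = 1
¬q = ¬5/6 = 1/6
¬r = ¬2/3 = 1/3
¬r = ¬2/3 = 1/3
¬r ⇒ ¬r = 1/3 ⇒ 1/3 = 1
¬q ⇒ (¬r ⇒ ¬r) = 1/6 ⇒ 1 = 1
(p + (q ⇒ ¬p)) · (¬q ⇒ (¬r ⇒ ¬r)) = 1 · 1 = 1
((p + (q ⇒ ¬p)) · (¬q ⇒ (¬r ⇒ ¬r))) ⇒ (p + (q ⇒ ¬p)) = 1 ⇒ 1 = 1
and checking the remaining 342 assignments likewise gives ≥ 1 in every case.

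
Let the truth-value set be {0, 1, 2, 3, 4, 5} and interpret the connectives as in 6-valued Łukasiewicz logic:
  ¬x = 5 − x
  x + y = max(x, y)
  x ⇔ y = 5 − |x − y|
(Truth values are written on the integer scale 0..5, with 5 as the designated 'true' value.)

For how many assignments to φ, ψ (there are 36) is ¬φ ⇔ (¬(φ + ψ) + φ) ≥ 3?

19

value 5: 6 assignments (counts)
value 4: 11 assignments (counts)
value 3: 2 assignments (counts)
value 2: 9 assignments
value 1: 1 assignment
value 0: 7 assignments
So 19 of the 36 assignments meet the threshold.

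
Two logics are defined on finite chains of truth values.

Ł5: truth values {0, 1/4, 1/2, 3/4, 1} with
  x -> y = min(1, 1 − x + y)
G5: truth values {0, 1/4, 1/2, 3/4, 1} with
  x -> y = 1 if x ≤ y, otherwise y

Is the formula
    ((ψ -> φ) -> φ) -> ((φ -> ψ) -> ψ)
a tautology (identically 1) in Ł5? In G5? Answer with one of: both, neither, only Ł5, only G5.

only Ł5

In Ł5: every assignment gives 1 — tautology.
In G5: at φ = 0, ψ = 1/4 the value is 1/4 — not a tautology.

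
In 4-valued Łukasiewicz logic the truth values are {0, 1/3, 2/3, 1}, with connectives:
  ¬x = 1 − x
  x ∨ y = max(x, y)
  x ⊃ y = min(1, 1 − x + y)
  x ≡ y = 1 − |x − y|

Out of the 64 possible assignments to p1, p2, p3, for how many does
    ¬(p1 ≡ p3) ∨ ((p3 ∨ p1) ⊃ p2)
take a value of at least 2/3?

value 1: 36 assignments (counts)
value 2/3: 19 assignments (counts)
value 1/3: 8 assignments
value 0: 1 assignment
So 55 of the 64 assignments meet the threshold.

55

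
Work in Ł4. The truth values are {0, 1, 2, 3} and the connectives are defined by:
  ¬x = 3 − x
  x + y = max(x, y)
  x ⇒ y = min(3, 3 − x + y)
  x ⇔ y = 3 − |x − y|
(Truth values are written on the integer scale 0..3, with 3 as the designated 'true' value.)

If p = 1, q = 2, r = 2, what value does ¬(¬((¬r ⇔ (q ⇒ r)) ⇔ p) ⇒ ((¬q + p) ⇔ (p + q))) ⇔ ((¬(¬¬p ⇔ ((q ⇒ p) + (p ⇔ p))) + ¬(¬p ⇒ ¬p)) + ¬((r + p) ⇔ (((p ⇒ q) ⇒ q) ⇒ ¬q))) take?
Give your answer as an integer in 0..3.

1

¬r = ¬2 = 1
q ⇒ r = 2 ⇒ 2 = 3
¬r ⇔ (q ⇒ r) = 1 ⇔ 3 = 1
(¬r ⇔ (q ⇒ r)) ⇔ p = 1 ⇔ 1 = 3
¬((¬r ⇔ (q ⇒ r)) ⇔ p) = ¬3 = 0
¬q = ¬2 = 1
¬q + p = 1 + 1 = 1
p + q = 1 + 2 = 2
(¬q + p) ⇔ (p + q) = 1 ⇔ 2 = 2
¬((¬r ⇔ (q ⇒ r)) ⇔ p) ⇒ ((¬q + p) ⇔ (p + q)) = 0 ⇒ 2 = 3
¬(¬((¬r ⇔ (q ⇒ r)) ⇔ p) ⇒ ((¬q + p) ⇔ (p + q))) = ¬3 = 0
¬p = ¬1 = 2
¬¬p = ¬2 = 1
q ⇒ p = 2 ⇒ 1 = 2
p ⇔ p = 1 ⇔ 1 = 3
(q ⇒ p) + (p ⇔ p) = 2 + 3 = 3
¬¬p ⇔ ((q ⇒ p) + (p ⇔ p)) = 1 ⇔ 3 = 1
¬(¬¬p ⇔ ((q ⇒ p) + (p ⇔ p))) = ¬1 = 2
¬p = ¬1 = 2
¬p = ¬1 = 2
¬p ⇒ ¬p = 2 ⇒ 2 = 3
¬(¬p ⇒ ¬p) = ¬3 = 0
¬(¬¬p ⇔ ((q ⇒ p) + (p ⇔ p))) + ¬(¬p ⇒ ¬p) = 2 + 0 = 2
r + p = 2 + 1 = 2
p ⇒ q = 1 ⇒ 2 = 3
(p ⇒ q) ⇒ q = 3 ⇒ 2 = 2
¬q = ¬2 = 1
((p ⇒ q) ⇒ q) ⇒ ¬q = 2 ⇒ 1 = 2
(r + p) ⇔ (((p ⇒ q) ⇒ q) ⇒ ¬q) = 2 ⇔ 2 = 3
¬((r + p) ⇔ (((p ⇒ q) ⇒ q) ⇒ ¬q)) = ¬3 = 0
(¬(¬¬p ⇔ ((q ⇒ p) + (p ⇔ p))) + ¬(¬p ⇒ ¬p)) + ¬((r + p) ⇔ (((p ⇒ q) ⇒ q) ⇒ ¬q)) = 2 + 0 = 2
¬(¬((¬r ⇔ (q ⇒ r)) ⇔ p) ⇒ ((¬q + p) ⇔ (p + q))) ⇔ ((¬(¬¬p ⇔ ((q ⇒ p) + (p ⇔ p))) + ¬(¬p ⇒ ¬p)) + ¬((r + p) ⇔ (((p ⇒ q) ⇒ q) ⇒ ¬q))) = 0 ⇔ 2 = 1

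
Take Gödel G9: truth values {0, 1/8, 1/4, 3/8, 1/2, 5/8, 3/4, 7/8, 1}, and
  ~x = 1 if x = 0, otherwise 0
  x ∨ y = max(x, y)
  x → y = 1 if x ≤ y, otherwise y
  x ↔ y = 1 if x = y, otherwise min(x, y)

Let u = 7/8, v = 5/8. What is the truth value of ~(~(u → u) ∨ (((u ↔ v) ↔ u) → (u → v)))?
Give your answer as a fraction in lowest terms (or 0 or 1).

u → u = 7/8 → 7/8 = 1
~(u → u) = ~1 = 0
u ↔ v = 7/8 ↔ 5/8 = 5/8
(u ↔ v) ↔ u = 5/8 ↔ 7/8 = 5/8
u → v = 7/8 → 5/8 = 5/8
((u ↔ v) ↔ u) → (u → v) = 5/8 → 5/8 = 1
~(u → u) ∨ (((u ↔ v) ↔ u) → (u → v)) = 0 ∨ 1 = 1
~(~(u → u) ∨ (((u ↔ v) ↔ u) → (u → v))) = ~1 = 0

0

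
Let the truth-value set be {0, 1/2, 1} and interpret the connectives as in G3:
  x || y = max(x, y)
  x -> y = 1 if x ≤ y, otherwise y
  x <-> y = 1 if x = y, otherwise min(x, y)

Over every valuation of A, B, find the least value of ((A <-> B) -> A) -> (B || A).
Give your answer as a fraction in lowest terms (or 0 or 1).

1/2

Take A = 0, B = 1/2:
A <-> B = 0 <-> 1/2 = 0
(A <-> B) -> A = 0 -> 0 = 1
B || A = 1/2 || 0 = 1/2
((A <-> B) -> A) -> (B || A) = 1 -> 1/2 = 1/2
No assignment yields a value below 1/2, so this is the minimum.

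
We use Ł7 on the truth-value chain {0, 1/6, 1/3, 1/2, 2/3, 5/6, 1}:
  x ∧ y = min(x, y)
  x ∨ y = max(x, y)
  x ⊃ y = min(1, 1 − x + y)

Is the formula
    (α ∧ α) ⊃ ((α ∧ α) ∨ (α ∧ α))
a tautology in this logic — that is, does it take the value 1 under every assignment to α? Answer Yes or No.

Yes

α = 0 ↦ 1
α = 1/6 ↦ 1
α = 1/3 ↦ 1
α = 1/2 ↦ 1
α = 2/3 ↦ 1
α = 5/6 ↦ 1
α = 1 ↦ 1
Every assignment gives a value ≥ 1.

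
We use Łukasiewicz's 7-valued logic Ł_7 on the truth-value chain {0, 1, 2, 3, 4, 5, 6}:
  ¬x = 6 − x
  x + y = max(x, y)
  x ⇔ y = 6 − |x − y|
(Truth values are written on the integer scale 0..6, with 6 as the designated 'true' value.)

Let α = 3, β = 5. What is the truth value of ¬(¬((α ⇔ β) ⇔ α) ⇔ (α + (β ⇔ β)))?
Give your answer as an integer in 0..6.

5

α ⇔ β = 3 ⇔ 5 = 4
(α ⇔ β) ⇔ α = 4 ⇔ 3 = 5
¬((α ⇔ β) ⇔ α) = ¬5 = 1
β ⇔ β = 5 ⇔ 5 = 6
α + (β ⇔ β) = 3 + 6 = 6
¬((α ⇔ β) ⇔ α) ⇔ (α + (β ⇔ β)) = 1 ⇔ 6 = 1
¬(¬((α ⇔ β) ⇔ α) ⇔ (α + (β ⇔ β))) = ¬1 = 5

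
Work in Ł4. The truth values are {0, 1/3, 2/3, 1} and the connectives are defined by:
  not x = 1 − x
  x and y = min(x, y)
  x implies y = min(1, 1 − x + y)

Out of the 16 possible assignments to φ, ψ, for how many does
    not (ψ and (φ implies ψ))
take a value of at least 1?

φ = 0, ψ = 0 ↦ 1  ≥
φ = 0, ψ = 1/3 ↦ 2/3  <
φ = 0, ψ = 2/3 ↦ 1/3  <
φ = 0, ψ = 1 ↦ 0  <
φ = 1/3, ψ = 0 ↦ 1  ≥
φ = 1/3, ψ = 1/3 ↦ 2/3  <
φ = 1/3, ψ = 2/3 ↦ 1/3  <
φ = 1/3, ψ = 1 ↦ 0  <
φ = 2/3, ψ = 0 ↦ 1  ≥
φ = 2/3, ψ = 1/3 ↦ 2/3  <
φ = 2/3, ψ = 2/3 ↦ 1/3  <
φ = 2/3, ψ = 1 ↦ 0  <
φ = 1, ψ = 0 ↦ 1  ≥
φ = 1, ψ = 1/3 ↦ 2/3  <
φ = 1, ψ = 2/3 ↦ 1/3  <
φ = 1, ψ = 1 ↦ 0  <
So 4 of the 16 assignments meet the threshold.

4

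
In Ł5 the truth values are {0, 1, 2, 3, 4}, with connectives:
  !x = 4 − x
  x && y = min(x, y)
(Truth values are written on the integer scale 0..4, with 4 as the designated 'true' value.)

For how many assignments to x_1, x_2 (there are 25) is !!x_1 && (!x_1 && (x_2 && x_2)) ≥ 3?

0

value 2: 3 assignments
value 1: 9 assignments
value 0: 13 assignments
So 0 of the 25 assignments meet the threshold.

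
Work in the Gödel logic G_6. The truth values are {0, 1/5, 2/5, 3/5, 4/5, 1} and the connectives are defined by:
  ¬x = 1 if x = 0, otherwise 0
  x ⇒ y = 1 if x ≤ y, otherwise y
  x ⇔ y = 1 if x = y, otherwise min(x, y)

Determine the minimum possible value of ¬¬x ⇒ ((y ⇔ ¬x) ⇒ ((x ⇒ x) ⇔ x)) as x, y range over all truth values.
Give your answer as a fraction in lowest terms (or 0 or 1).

Take x = 1/5, y = 0:
¬x = ¬1/5 = 0
¬¬x = ¬0 = 1
¬x = ¬1/5 = 0
y ⇔ ¬x = 0 ⇔ 0 = 1
x ⇒ x = 1/5 ⇒ 1/5 = 1
(x ⇒ x) ⇔ x = 1 ⇔ 1/5 = 1/5
(y ⇔ ¬x) ⇒ ((x ⇒ x) ⇔ x) = 1 ⇒ 1/5 = 1/5
¬¬x ⇒ ((y ⇔ ¬x) ⇒ ((x ⇒ x) ⇔ x)) = 1 ⇒ 1/5 = 1/5
No assignment yields a value below 1/5, so this is the minimum.

1/5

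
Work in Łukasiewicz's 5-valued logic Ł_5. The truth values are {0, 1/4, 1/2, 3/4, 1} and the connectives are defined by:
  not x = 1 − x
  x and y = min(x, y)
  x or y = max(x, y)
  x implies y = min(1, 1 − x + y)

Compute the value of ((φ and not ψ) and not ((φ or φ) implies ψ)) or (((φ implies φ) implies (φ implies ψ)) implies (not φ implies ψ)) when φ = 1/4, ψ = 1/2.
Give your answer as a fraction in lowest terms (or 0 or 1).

3/4

not ψ = not 1/2 = 1/2
φ and not ψ = 1/4 and 1/2 = 1/4
φ or φ = 1/4 or 1/4 = 1/4
(φ or φ) implies ψ = 1/4 implies 1/2 = 1
not ((φ or φ) implies ψ) = not 1 = 0
(φ and not ψ) and not ((φ or φ) implies ψ) = 1/4 and 0 = 0
φ implies φ = 1/4 implies 1/4 = 1
φ implies ψ = 1/4 implies 1/2 = 1
(φ implies φ) implies (φ implies ψ) = 1 implies 1 = 1
not φ = not 1/4 = 3/4
not φ implies ψ = 3/4 implies 1/2 = 3/4
((φ implies φ) implies (φ implies ψ)) implies (not φ implies ψ) = 1 implies 3/4 = 3/4
((φ and not ψ) and not ((φ or φ) implies ψ)) or (((φ implies φ) implies (φ implies ψ)) implies (not φ implies ψ)) = 0 or 3/4 = 3/4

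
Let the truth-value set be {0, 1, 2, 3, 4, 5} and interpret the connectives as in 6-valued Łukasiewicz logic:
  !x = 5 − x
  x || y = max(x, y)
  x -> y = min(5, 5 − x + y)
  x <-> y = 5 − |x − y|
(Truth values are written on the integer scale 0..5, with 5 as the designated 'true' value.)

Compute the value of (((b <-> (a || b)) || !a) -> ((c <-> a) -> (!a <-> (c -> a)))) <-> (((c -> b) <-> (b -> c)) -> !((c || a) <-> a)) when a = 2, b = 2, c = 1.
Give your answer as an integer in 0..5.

a || b = 2 || 2 = 2
b <-> (a || b) = 2 <-> 2 = 5
!a = !2 = 3
(b <-> (a || b)) || !a = 5 || 3 = 5
c <-> a = 1 <-> 2 = 4
!a = !2 = 3
c -> a = 1 -> 2 = 5
!a <-> (c -> a) = 3 <-> 5 = 3
(c <-> a) -> (!a <-> (c -> a)) = 4 -> 3 = 4
((b <-> (a || b)) || !a) -> ((c <-> a) -> (!a <-> (c -> a))) = 5 -> 4 = 4
c -> b = 1 -> 2 = 5
b -> c = 2 -> 1 = 4
(c -> b) <-> (b -> c) = 5 <-> 4 = 4
c || a = 1 || 2 = 2
(c || a) <-> a = 2 <-> 2 = 5
!((c || a) <-> a) = !5 = 0
((c -> b) <-> (b -> c)) -> !((c || a) <-> a) = 4 -> 0 = 1
(((b <-> (a || b)) || !a) -> ((c <-> a) -> (!a <-> (c -> a)))) <-> (((c -> b) <-> (b -> c)) -> !((c || a) <-> a)) = 4 <-> 1 = 2

2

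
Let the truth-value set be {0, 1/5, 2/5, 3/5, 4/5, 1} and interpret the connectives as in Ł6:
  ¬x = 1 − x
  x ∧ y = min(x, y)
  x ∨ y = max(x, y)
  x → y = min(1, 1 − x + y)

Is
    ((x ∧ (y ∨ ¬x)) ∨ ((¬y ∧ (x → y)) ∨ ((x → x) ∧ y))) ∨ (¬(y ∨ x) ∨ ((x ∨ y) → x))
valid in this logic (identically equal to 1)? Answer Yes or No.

No

Counterexample: take x = 0, y = 1/5.
¬x = ¬0 = 1
y ∨ ¬x = 1/5 ∨ 1 = 1
x ∧ (y ∨ ¬x) = 0 ∧ 1 = 0
¬y = ¬1/5 = 4/5
x → y = 0 → 1/5 = 1
¬y ∧ (x → y) = 4/5 ∧ 1 = 4/5
x → x = 0 → 0 = 1
(x → x) ∧ y = 1 ∧ 1/5 = 1/5
(¬y ∧ (x → y)) ∨ ((x → x) ∧ y) = 4/5 ∨ 1/5 = 4/5
(x ∧ (y ∨ ¬x)) ∨ ((¬y ∧ (x → y)) ∨ ((x → x) ∧ y)) = 0 ∨ 4/5 = 4/5
y ∨ x = 1/5 ∨ 0 = 1/5
¬(y ∨ x) = ¬1/5 = 4/5
x ∨ y = 0 ∨ 1/5 = 1/5
(x ∨ y) → x = 1/5 → 0 = 4/5
¬(y ∨ x) ∨ ((x ∨ y) → x) = 4/5 ∨ 4/5 = 4/5
((x ∧ (y ∨ ¬x)) ∨ ((¬y ∧ (x → y)) ∨ ((x → x) ∧ y))) ∨ (¬(y ∨ x) ∨ ((x ∨ y) → x)) = 4/5 ∨ 4/5 = 4/5
This gives 4/5 ≠ 1.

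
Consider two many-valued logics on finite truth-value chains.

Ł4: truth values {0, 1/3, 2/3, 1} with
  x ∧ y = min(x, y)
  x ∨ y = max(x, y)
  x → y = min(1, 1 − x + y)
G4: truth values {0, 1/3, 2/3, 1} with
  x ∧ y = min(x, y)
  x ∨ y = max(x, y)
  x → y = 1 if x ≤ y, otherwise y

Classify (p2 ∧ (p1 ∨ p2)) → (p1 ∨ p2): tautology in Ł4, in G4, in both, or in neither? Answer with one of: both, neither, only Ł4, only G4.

In Ł4: every assignment gives 1 — tautology.
In G4: every assignment gives 1 — tautology.

both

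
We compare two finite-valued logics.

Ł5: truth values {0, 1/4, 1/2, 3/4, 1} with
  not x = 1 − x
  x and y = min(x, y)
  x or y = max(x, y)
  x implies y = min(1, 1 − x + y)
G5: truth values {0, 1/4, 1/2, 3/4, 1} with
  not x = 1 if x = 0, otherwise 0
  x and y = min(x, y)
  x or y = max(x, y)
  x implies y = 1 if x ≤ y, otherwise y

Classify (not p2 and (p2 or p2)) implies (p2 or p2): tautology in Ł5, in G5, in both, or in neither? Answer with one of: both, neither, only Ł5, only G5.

both

In Ł5: every assignment gives 1 — tautology.
In G5: every assignment gives 1 — tautology.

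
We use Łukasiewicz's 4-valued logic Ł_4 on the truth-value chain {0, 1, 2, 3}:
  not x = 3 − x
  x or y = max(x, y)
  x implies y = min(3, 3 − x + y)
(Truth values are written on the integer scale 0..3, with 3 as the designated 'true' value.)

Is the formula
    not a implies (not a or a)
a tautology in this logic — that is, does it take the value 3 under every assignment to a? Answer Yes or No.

a = 0 ↦ 3
a = 1 ↦ 3
a = 2 ↦ 3
a = 3 ↦ 3
Every assignment gives a value ≥ 3.

Yes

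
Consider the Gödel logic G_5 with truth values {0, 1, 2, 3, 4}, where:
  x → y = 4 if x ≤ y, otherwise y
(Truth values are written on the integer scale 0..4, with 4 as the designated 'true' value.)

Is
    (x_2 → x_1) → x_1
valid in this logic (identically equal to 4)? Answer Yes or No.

Counterexample: take x_1 = 0, x_2 = 0.
x_2 → x_1 = 0 → 0 = 4
(x_2 → x_1) → x_1 = 4 → 0 = 0
This gives 0 ≠ 4.

No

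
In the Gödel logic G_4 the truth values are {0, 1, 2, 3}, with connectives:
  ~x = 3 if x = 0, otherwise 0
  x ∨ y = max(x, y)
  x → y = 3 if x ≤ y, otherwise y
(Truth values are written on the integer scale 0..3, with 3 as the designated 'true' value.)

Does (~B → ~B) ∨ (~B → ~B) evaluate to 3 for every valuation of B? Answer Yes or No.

B = 0 ↦ 3
B = 1 ↦ 3
B = 2 ↦ 3
B = 3 ↦ 3
Every assignment gives a value ≥ 3.

Yes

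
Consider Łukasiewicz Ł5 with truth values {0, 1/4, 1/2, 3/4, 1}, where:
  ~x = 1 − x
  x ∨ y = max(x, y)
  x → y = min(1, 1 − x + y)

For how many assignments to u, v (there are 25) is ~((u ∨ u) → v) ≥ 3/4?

value 1: 1 assignment (counts)
value 3/4: 2 assignments (counts)
value 1/2: 3 assignments
value 1/4: 4 assignments
value 0: 15 assignments
So 3 of the 25 assignments meet the threshold.

3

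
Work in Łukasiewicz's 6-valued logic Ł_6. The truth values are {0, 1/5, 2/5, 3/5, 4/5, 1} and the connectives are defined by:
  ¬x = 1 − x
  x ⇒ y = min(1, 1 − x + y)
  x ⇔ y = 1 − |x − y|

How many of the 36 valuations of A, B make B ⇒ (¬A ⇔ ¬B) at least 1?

value 1: 27 assignments (counts)
value 4/5: 3 assignments
value 3/5: 2 assignments
value 2/5: 2 assignments
value 1/5: 1 assignment
value 0: 1 assignment
So 27 of the 36 assignments meet the threshold.

27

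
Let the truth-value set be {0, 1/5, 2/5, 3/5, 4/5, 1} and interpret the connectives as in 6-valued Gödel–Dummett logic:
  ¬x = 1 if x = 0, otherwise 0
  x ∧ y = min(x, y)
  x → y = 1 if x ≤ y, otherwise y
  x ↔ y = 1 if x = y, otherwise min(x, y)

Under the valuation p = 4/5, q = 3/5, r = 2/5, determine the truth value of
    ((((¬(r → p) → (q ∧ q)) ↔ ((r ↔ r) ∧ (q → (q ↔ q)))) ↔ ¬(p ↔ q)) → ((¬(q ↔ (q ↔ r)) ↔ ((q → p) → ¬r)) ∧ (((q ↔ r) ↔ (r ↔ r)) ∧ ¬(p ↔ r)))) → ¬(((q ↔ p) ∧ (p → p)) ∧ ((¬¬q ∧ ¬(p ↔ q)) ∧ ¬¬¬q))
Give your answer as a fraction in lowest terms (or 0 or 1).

1

r → p = 2/5 → 4/5 = 1
¬(r → p) = ¬1 = 0
q ∧ q = 3/5 ∧ 3/5 = 3/5
¬(r → p) → (q ∧ q) = 0 → 3/5 = 1
r ↔ r = 2/5 ↔ 2/5 = 1
q ↔ q = 3/5 ↔ 3/5 = 1
q → (q ↔ q) = 3/5 → 1 = 1
(r ↔ r) ∧ (q → (q ↔ q)) = 1 ∧ 1 = 1
(¬(r → p) → (q ∧ q)) ↔ ((r ↔ r) ∧ (q → (q ↔ q))) = 1 ↔ 1 = 1
p ↔ q = 4/5 ↔ 3/5 = 3/5
¬(p ↔ q) = ¬3/5 = 0
((¬(r → p) → (q ∧ q)) ↔ ((r ↔ r) ∧ (q → (q ↔ q)))) ↔ ¬(p ↔ q) = 1 ↔ 0 = 0
q ↔ r = 3/5 ↔ 2/5 = 2/5
q ↔ (q ↔ r) = 3/5 ↔ 2/5 = 2/5
¬(q ↔ (q ↔ r)) = ¬2/5 = 0
q → p = 3/5 → 4/5 = 1
¬r = ¬2/5 = 0
(q → p) → ¬r = 1 → 0 = 0
¬(q ↔ (q ↔ r)) ↔ ((q → p) → ¬r) = 0 ↔ 0 = 1
q ↔ r = 3/5 ↔ 2/5 = 2/5
r ↔ r = 2/5 ↔ 2/5 = 1
(q ↔ r) ↔ (r ↔ r) = 2/5 ↔ 1 = 2/5
p ↔ r = 4/5 ↔ 2/5 = 2/5
¬(p ↔ r) = ¬2/5 = 0
((q ↔ r) ↔ (r ↔ r)) ∧ ¬(p ↔ r) = 2/5 ∧ 0 = 0
(¬(q ↔ (q ↔ r)) ↔ ((q → p) → ¬r)) ∧ (((q ↔ r) ↔ (r ↔ r)) ∧ ¬(p ↔ r)) = 1 ∧ 0 = 0
(((¬(r → p) → (q ∧ q)) ↔ ((r ↔ r) ∧ (q → (q ↔ q)))) ↔ ¬(p ↔ q)) → ((¬(q ↔ (q ↔ r)) ↔ ((q → p) → ¬r)) ∧ (((q ↔ r) ↔ (r ↔ r)) ∧ ¬(p ↔ r))) = 0 → 0 = 1
q ↔ p = 3/5 ↔ 4/5 = 3/5
p → p = 4/5 → 4/5 = 1
(q ↔ p) ∧ (p → p) = 3/5 ∧ 1 = 3/5
¬q = ¬3/5 = 0
¬¬q = ¬0 = 1
p ↔ q = 4/5 ↔ 3/5 = 3/5
¬(p ↔ q) = ¬3/5 = 0
¬¬q ∧ ¬(p ↔ q) = 1 ∧ 0 = 0
¬q = ¬3/5 = 0
¬¬q = ¬0 = 1
¬¬¬q = ¬1 = 0
(¬¬q ∧ ¬(p ↔ q)) ∧ ¬¬¬q = 0 ∧ 0 = 0
((q ↔ p) ∧ (p → p)) ∧ ((¬¬q ∧ ¬(p ↔ q)) ∧ ¬¬¬q) = 3/5 ∧ 0 = 0
¬(((q ↔ p) ∧ (p → p)) ∧ ((¬¬q ∧ ¬(p ↔ q)) ∧ ¬¬¬q)) = ¬0 = 1
((((¬(r → p) → (q ∧ q)) ↔ ((r ↔ r) ∧ (q → (q ↔ q)))) ↔ ¬(p ↔ q)) → ((¬(q ↔ (q ↔ r)) ↔ ((q → p) → ¬r)) ∧ (((q ↔ r) ↔ (r ↔ r)) ∧ ¬(p ↔ r)))) → ¬(((q ↔ p) ∧ (p → p)) ∧ ((¬¬q ∧ ¬(p ↔ q)) ∧ ¬¬¬q)) = 1 → 1 = 1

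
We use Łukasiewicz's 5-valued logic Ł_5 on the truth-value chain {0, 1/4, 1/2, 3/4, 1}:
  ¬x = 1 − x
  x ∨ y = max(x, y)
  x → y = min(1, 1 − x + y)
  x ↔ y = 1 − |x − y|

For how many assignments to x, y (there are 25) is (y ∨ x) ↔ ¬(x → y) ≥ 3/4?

value 1: 5 assignments (counts)
value 3/4: 5 assignments (counts)
value 1/2: 5 assignments
value 1/4: 5 assignments
value 0: 5 assignments
So 10 of the 25 assignments meet the threshold.

10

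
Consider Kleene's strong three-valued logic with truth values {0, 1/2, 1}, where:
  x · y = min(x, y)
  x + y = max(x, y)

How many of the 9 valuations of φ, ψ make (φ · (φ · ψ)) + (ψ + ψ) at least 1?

3

φ = 0, ψ = 0 ↦ 0  <
φ = 0, ψ = 1/2 ↦ 1/2  <
φ = 0, ψ = 1 ↦ 1  ≥
φ = 1/2, ψ = 0 ↦ 0  <
φ = 1/2, ψ = 1/2 ↦ 1/2  <
φ = 1/2, ψ = 1 ↦ 1  ≥
φ = 1, ψ = 0 ↦ 0  <
φ = 1, ψ = 1/2 ↦ 1/2  <
φ = 1, ψ = 1 ↦ 1  ≥
So 3 of the 9 assignments meet the threshold.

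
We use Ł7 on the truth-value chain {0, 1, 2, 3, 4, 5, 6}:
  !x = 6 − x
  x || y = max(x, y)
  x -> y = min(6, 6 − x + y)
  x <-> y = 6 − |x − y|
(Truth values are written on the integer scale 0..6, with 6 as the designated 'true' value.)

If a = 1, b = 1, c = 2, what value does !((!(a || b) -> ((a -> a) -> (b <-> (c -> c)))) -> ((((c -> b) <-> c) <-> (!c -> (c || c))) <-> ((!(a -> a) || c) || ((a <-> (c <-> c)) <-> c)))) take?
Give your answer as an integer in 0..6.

0

a || b = 1 || 1 = 1
!(a || b) = !1 = 5
a -> a = 1 -> 1 = 6
c -> c = 2 -> 2 = 6
b <-> (c -> c) = 1 <-> 6 = 1
(a -> a) -> (b <-> (c -> c)) = 6 -> 1 = 1
!(a || b) -> ((a -> a) -> (b <-> (c -> c))) = 5 -> 1 = 2
c -> b = 2 -> 1 = 5
(c -> b) <-> c = 5 <-> 2 = 3
!c = !2 = 4
c || c = 2 || 2 = 2
!c -> (c || c) = 4 -> 2 = 4
((c -> b) <-> c) <-> (!c -> (c || c)) = 3 <-> 4 = 5
a -> a = 1 -> 1 = 6
!(a -> a) = !6 = 0
!(a -> a) || c = 0 || 2 = 2
c <-> c = 2 <-> 2 = 6
a <-> (c <-> c) = 1 <-> 6 = 1
(a <-> (c <-> c)) <-> c = 1 <-> 2 = 5
(!(a -> a) || c) || ((a <-> (c <-> c)) <-> c) = 2 || 5 = 5
(((c -> b) <-> c) <-> (!c -> (c || c))) <-> ((!(a -> a) || c) || ((a <-> (c <-> c)) <-> c)) = 5 <-> 5 = 6
(!(a || b) -> ((a -> a) -> (b <-> (c -> c)))) -> ((((c -> b) <-> c) <-> (!c -> (c || c))) <-> ((!(a -> a) || c) || ((a <-> (c <-> c)) <-> c))) = 2 -> 6 = 6
!((!(a || b) -> ((a -> a) -> (b <-> (c -> c)))) -> ((((c -> b) <-> c) <-> (!c -> (c || c))) <-> ((!(a -> a) || c) || ((a <-> (c <-> c)) <-> c)))) = !6 = 0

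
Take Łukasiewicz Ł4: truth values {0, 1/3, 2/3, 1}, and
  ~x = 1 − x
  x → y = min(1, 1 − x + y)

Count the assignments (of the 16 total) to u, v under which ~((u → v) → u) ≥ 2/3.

7

u = 0, v = 0 ↦ 1  ≥
u = 0, v = 1/3 ↦ 1  ≥
u = 0, v = 2/3 ↦ 1  ≥
u = 0, v = 1 ↦ 1  ≥
u = 1/3, v = 0 ↦ 1/3  <
u = 1/3, v = 1/3 ↦ 2/3  ≥
u = 1/3, v = 2/3 ↦ 2/3  ≥
u = 1/3, v = 1 ↦ 2/3  ≥
u = 2/3, v = 0 ↦ 0  <
u = 2/3, v = 1/3 ↦ 0  <
u = 2/3, v = 2/3 ↦ 1/3  <
u = 2/3, v = 1 ↦ 1/3  <
u = 1, v = 0 ↦ 0  <
u = 1, v = 1/3 ↦ 0  <
u = 1, v = 2/3 ↦ 0  <
u = 1, v = 1 ↦ 0  <
So 7 of the 16 assignments meet the threshold.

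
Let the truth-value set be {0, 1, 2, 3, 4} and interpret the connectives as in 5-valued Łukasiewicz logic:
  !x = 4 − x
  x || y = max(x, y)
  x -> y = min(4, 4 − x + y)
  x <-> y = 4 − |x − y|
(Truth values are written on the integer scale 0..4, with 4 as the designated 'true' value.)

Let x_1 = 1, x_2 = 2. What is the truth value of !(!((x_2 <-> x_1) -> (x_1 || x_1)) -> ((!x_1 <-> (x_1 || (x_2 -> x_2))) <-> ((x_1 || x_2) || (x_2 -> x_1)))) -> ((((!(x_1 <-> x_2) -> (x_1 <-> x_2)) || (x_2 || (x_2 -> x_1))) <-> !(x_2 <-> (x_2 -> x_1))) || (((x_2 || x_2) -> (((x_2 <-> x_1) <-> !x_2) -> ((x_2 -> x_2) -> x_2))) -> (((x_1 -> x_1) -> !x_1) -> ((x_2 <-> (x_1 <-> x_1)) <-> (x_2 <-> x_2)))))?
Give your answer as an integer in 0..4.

4

x_2 <-> x_1 = 2 <-> 1 = 3
x_1 || x_1 = 1 || 1 = 1
(x_2 <-> x_1) -> (x_1 || x_1) = 3 -> 1 = 2
!((x_2 <-> x_1) -> (x_1 || x_1)) = !2 = 2
!x_1 = !1 = 3
x_2 -> x_2 = 2 -> 2 = 4
x_1 || (x_2 -> x_2) = 1 || 4 = 4
!x_1 <-> (x_1 || (x_2 -> x_2)) = 3 <-> 4 = 3
x_1 || x_2 = 1 || 2 = 2
x_2 -> x_1 = 2 -> 1 = 3
(x_1 || x_2) || (x_2 -> x_1) = 2 || 3 = 3
(!x_1 <-> (x_1 || (x_2 -> x_2))) <-> ((x_1 || x_2) || (x_2 -> x_1)) = 3 <-> 3 = 4
!((x_2 <-> x_1) -> (x_1 || x_1)) -> ((!x_1 <-> (x_1 || (x_2 -> x_2))) <-> ((x_1 || x_2) || (x_2 -> x_1))) = 2 -> 4 = 4
!(!((x_2 <-> x_1) -> (x_1 || x_1)) -> ((!x_1 <-> (x_1 || (x_2 -> x_2))) <-> ((x_1 || x_2) || (x_2 -> x_1)))) = !4 = 0
x_1 <-> x_2 = 1 <-> 2 = 3
!(x_1 <-> x_2) = !3 = 1
x_1 <-> x_2 = 1 <-> 2 = 3
!(x_1 <-> x_2) -> (x_1 <-> x_2) = 1 -> 3 = 4
x_2 -> x_1 = 2 -> 1 = 3
x_2 || (x_2 -> x_1) = 2 || 3 = 3
(!(x_1 <-> x_2) -> (x_1 <-> x_2)) || (x_2 || (x_2 -> x_1)) = 4 || 3 = 4
x_2 -> x_1 = 2 -> 1 = 3
x_2 <-> (x_2 -> x_1) = 2 <-> 3 = 3
!(x_2 <-> (x_2 -> x_1)) = !3 = 1
((!(x_1 <-> x_2) -> (x_1 <-> x_2)) || (x_2 || (x_2 -> x_1))) <-> !(x_2 <-> (x_2 -> x_1)) = 4 <-> 1 = 1
x_2 || x_2 = 2 || 2 = 2
x_2 <-> x_1 = 2 <-> 1 = 3
!x_2 = !2 = 2
(x_2 <-> x_1) <-> !x_2 = 3 <-> 2 = 3
x_2 -> x_2 = 2 -> 2 = 4
(x_2 -> x_2) -> x_2 = 4 -> 2 = 2
((x_2 <-> x_1) <-> !x_2) -> ((x_2 -> x_2) -> x_2) = 3 -> 2 = 3
(x_2 || x_2) -> (((x_2 <-> x_1) <-> !x_2) -> ((x_2 -> x_2) -> x_2)) = 2 -> 3 = 4
x_1 -> x_1 = 1 -> 1 = 4
!x_1 = !1 = 3
(x_1 -> x_1) -> !x_1 = 4 -> 3 = 3
x_1 <-> x_1 = 1 <-> 1 = 4
x_2 <-> (x_1 <-> x_1) = 2 <-> 4 = 2
x_2 <-> x_2 = 2 <-> 2 = 4
(x_2 <-> (x_1 <-> x_1)) <-> (x_2 <-> x_2) = 2 <-> 4 = 2
((x_1 -> x_1) -> !x_1) -> ((x_2 <-> (x_1 <-> x_1)) <-> (x_2 <-> x_2)) = 3 -> 2 = 3
((x_2 || x_2) -> (((x_2 <-> x_1) <-> !x_2) -> ((x_2 -> x_2) -> x_2))) -> (((x_1 -> x_1) -> !x_1) -> ((x_2 <-> (x_1 <-> x_1)) <-> (x_2 <-> x_2))) = 4 -> 3 = 3
(((!(x_1 <-> x_2) -> (x_1 <-> x_2)) || (x_2 || (x_2 -> x_1))) <-> !(x_2 <-> (x_2 -> x_1))) || (((x_2 || x_2) -> (((x_2 <-> x_1) <-> !x_2) -> ((x_2 -> x_2) -> x_2))) -> (((x_1 -> x_1) -> !x_1) -> ((x_2 <-> (x_1 <-> x_1)) <-> (x_2 <-> x_2)))) = 1 || 3 = 3
!(!((x_2 <-> x_1) -> (x_1 || x_1)) -> ((!x_1 <-> (x_1 || (x_2 -> x_2))) <-> ((x_1 || x_2) || (x_2 -> x_1)))) -> ((((!(x_1 <-> x_2) -> (x_1 <-> x_2)) || (x_2 || (x_2 -> x_1))) <-> !(x_2 <-> (x_2 -> x_1))) || (((x_2 || x_2) -> (((x_2 <-> x_1) <-> !x_2) -> ((x_2 -> x_2) -> x_2))) -> (((x_1 -> x_1) -> !x_1) -> ((x_2 <-> (x_1 <-> x_1)) <-> (x_2 <-> x_2))))) = 0 -> 3 = 4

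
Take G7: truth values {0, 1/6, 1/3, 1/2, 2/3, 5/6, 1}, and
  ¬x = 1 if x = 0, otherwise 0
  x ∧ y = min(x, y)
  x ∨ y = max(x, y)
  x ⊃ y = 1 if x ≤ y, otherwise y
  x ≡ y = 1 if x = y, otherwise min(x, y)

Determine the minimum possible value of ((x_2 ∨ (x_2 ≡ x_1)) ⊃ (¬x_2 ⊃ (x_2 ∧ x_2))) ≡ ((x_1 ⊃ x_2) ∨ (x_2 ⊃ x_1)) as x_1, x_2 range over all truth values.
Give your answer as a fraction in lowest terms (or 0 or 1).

0

Take x_1 = 0, x_2 = 0:
x_2 ≡ x_1 = 0 ≡ 0 = 1
x_2 ∨ (x_2 ≡ x_1) = 0 ∨ 1 = 1
¬x_2 = ¬0 = 1
x_2 ∧ x_2 = 0 ∧ 0 = 0
¬x_2 ⊃ (x_2 ∧ x_2) = 1 ⊃ 0 = 0
(x_2 ∨ (x_2 ≡ x_1)) ⊃ (¬x_2 ⊃ (x_2 ∧ x_2)) = 1 ⊃ 0 = 0
x_1 ⊃ x_2 = 0 ⊃ 0 = 1
x_2 ⊃ x_1 = 0 ⊃ 0 = 1
(x_1 ⊃ x_2) ∨ (x_2 ⊃ x_1) = 1 ∨ 1 = 1
((x_2 ∨ (x_2 ≡ x_1)) ⊃ (¬x_2 ⊃ (x_2 ∧ x_2))) ≡ ((x_1 ⊃ x_2) ∨ (x_2 ⊃ x_1)) = 0 ≡ 1 = 0
No assignment yields a value below 0, so this is the minimum.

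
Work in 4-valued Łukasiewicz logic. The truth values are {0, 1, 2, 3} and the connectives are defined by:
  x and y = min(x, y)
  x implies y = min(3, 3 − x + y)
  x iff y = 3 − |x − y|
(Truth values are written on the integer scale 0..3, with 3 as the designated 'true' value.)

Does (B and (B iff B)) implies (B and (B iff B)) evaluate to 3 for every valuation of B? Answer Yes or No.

Yes

B = 0 ↦ 3
B = 1 ↦ 3
B = 2 ↦ 3
B = 3 ↦ 3
Every assignment gives a value ≥ 3.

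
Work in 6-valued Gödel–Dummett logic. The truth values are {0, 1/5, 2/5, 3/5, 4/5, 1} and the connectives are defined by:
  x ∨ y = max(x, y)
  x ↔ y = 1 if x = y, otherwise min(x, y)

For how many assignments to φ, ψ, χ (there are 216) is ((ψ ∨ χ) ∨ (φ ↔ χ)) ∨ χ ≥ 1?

value 1: 91 assignments (counts)
value 4/5: 45 assignments
value 3/5: 35 assignments
value 2/5: 25 assignments
value 1/5: 15 assignments
value 0: 5 assignments
So 91 of the 216 assignments meet the threshold.

91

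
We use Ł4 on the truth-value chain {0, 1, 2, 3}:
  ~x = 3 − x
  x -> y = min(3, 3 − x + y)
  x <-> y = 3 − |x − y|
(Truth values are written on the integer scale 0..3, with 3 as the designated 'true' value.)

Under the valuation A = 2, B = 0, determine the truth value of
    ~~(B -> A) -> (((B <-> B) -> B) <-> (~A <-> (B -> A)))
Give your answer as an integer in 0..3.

B -> A = 0 -> 2 = 3
~(B -> A) = ~3 = 0
~~(B -> A) = ~0 = 3
B <-> B = 0 <-> 0 = 3
(B <-> B) -> B = 3 -> 0 = 0
~A = ~2 = 1
B -> A = 0 -> 2 = 3
~A <-> (B -> A) = 1 <-> 3 = 1
((B <-> B) -> B) <-> (~A <-> (B -> A)) = 0 <-> 1 = 2
~~(B -> A) -> (((B <-> B) -> B) <-> (~A <-> (B -> A))) = 3 -> 2 = 2

2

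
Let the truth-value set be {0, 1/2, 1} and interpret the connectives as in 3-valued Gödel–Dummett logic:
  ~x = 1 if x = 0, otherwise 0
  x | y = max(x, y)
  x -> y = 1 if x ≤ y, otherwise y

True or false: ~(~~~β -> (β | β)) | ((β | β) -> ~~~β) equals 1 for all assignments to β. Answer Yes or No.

Counterexample: take β = 1/2.
~β = ~1/2 = 0
~~β = ~0 = 1
~~~β = ~1 = 0
β | β = 1/2 | 1/2 = 1/2
~~~β -> (β | β) = 0 -> 1/2 = 1
~(~~~β -> (β | β)) = ~1 = 0
(β | β) -> ~~~β = 1/2 -> 0 = 0
~(~~~β -> (β | β)) | ((β | β) -> ~~~β) = 0 | 0 = 0
This gives 0 ≠ 1.

No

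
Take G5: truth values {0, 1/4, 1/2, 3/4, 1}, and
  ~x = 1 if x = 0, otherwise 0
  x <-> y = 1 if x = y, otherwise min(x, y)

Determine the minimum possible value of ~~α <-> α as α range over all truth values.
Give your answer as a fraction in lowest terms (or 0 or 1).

Take α = 1/4:
~α = ~1/4 = 0
~~α = ~0 = 1
~~α <-> α = 1 <-> 1/4 = 1/4
No assignment yields a value below 1/4, so this is the minimum.

1/4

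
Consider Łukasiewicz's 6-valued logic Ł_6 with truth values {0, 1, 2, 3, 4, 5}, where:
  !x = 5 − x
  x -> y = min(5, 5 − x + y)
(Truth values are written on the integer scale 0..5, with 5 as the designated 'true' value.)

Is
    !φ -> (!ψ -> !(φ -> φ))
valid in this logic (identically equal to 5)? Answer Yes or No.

No

Counterexample: take φ = 0, ψ = 0.
!φ = !0 = 5
!ψ = !0 = 5
φ -> φ = 0 -> 0 = 5
!(φ -> φ) = !5 = 0
!ψ -> !(φ -> φ) = 5 -> 0 = 0
!φ -> (!ψ -> !(φ -> φ)) = 5 -> 0 = 0
This gives 0 ≠ 5.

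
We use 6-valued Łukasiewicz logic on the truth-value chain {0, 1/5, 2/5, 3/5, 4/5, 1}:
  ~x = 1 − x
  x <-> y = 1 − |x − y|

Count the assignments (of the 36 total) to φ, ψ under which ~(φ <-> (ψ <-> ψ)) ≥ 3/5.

18

value 1: 6 assignments (counts)
value 4/5: 6 assignments (counts)
value 3/5: 6 assignments (counts)
value 2/5: 6 assignments
value 1/5: 6 assignments
value 0: 6 assignments
So 18 of the 36 assignments meet the threshold.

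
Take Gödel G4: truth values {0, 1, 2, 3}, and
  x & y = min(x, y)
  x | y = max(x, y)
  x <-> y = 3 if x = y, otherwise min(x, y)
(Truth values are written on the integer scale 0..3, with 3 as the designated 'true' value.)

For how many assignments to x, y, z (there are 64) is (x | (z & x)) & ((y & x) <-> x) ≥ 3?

value 3: 4 assignments (counts)
value 2: 12 assignments
value 1: 20 assignments
value 0: 28 assignments
So 4 of the 64 assignments meet the threshold.

4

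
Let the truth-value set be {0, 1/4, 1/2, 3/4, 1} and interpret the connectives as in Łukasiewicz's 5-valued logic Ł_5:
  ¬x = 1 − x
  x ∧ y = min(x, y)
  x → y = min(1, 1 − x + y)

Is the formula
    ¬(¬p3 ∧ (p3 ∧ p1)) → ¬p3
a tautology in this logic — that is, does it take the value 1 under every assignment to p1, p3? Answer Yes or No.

No

Counterexample: take p1 = 0, p3 = 1/4.
¬p3 = ¬1/4 = 3/4
p3 ∧ p1 = 1/4 ∧ 0 = 0
¬p3 ∧ (p3 ∧ p1) = 3/4 ∧ 0 = 0
¬(¬p3 ∧ (p3 ∧ p1)) = ¬0 = 1
¬(¬p3 ∧ (p3 ∧ p1)) → ¬p3 = 1 → 3/4 = 3/4
This gives 3/4 ≠ 1.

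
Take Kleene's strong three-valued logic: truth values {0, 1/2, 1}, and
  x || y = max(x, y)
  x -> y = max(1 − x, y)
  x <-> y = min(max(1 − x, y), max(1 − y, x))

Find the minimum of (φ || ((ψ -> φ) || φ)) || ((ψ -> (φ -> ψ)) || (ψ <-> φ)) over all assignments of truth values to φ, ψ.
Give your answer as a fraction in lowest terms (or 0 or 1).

1/2

Take φ = 1/2, ψ = 1/2:
ψ -> φ = 1/2 -> 1/2 = 1/2
(ψ -> φ) || φ = 1/2 || 1/2 = 1/2
φ || ((ψ -> φ) || φ) = 1/2 || 1/2 = 1/2
φ -> ψ = 1/2 -> 1/2 = 1/2
ψ -> (φ -> ψ) = 1/2 -> 1/2 = 1/2
ψ <-> φ = 1/2 <-> 1/2 = 1/2
(ψ -> (φ -> ψ)) || (ψ <-> φ) = 1/2 || 1/2 = 1/2
(φ || ((ψ -> φ) || φ)) || ((ψ -> (φ -> ψ)) || (ψ <-> φ)) = 1/2 || 1/2 = 1/2
No assignment yields a value below 1/2, so this is the minimum.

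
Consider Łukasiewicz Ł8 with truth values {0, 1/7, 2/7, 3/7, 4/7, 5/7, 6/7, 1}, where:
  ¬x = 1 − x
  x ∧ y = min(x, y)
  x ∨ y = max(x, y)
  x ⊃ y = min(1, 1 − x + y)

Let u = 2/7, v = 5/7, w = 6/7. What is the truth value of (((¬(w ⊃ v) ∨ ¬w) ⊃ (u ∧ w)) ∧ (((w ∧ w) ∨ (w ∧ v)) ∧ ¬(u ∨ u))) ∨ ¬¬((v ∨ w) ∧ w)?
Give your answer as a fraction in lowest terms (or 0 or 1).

w ⊃ v = 6/7 ⊃ 5/7 = 6/7
¬(w ⊃ v) = ¬6/7 = 1/7
¬w = ¬6/7 = 1/7
¬(w ⊃ v) ∨ ¬w = 1/7 ∨ 1/7 = 1/7
u ∧ w = 2/7 ∧ 6/7 = 2/7
(¬(w ⊃ v) ∨ ¬w) ⊃ (u ∧ w) = 1/7 ⊃ 2/7 = 1
w ∧ w = 6/7 ∧ 6/7 = 6/7
w ∧ v = 6/7 ∧ 5/7 = 5/7
(w ∧ w) ∨ (w ∧ v) = 6/7 ∨ 5/7 = 6/7
u ∨ u = 2/7 ∨ 2/7 = 2/7
¬(u ∨ u) = ¬2/7 = 5/7
((w ∧ w) ∨ (w ∧ v)) ∧ ¬(u ∨ u) = 6/7 ∧ 5/7 = 5/7
((¬(w ⊃ v) ∨ ¬w) ⊃ (u ∧ w)) ∧ (((w ∧ w) ∨ (w ∧ v)) ∧ ¬(u ∨ u)) = 1 ∧ 5/7 = 5/7
v ∨ w = 5/7 ∨ 6/7 = 6/7
(v ∨ w) ∧ w = 6/7 ∧ 6/7 = 6/7
¬((v ∨ w) ∧ w) = ¬6/7 = 1/7
¬¬((v ∨ w) ∧ w) = ¬1/7 = 6/7
(((¬(w ⊃ v) ∨ ¬w) ⊃ (u ∧ w)) ∧ (((w ∧ w) ∨ (w ∧ v)) ∧ ¬(u ∨ u))) ∨ ¬¬((v ∨ w) ∧ w) = 5/7 ∨ 6/7 = 6/7

6/7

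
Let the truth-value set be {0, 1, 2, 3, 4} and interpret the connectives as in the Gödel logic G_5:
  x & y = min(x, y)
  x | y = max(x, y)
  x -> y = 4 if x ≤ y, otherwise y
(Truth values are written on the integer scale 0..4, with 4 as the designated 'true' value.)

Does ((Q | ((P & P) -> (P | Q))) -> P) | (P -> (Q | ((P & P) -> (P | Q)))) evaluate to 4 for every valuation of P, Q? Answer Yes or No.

Yes

At P = 1, Q = 2, for instance:
P & P = 1 & 1 = 1
P | Q = 1 | 2 = 2
(P & P) -> (P | Q) = 1 -> 2 = 4
Q | ((P & P) -> (P | Q)) = 2 | 4 = 4
(Q | ((P & P) -> (P | Q))) -> P = 4 -> 1 = 1
P -> (Q | ((P & P) -> (P | Q))) = 1 -> 4 = 4
((Q | ((P & P) -> (P | Q))) -> P) | (P -> (Q | ((P & P) -> (P | Q)))) = 1 | 4 = 4
and checking the remaining 24 assignments likewise gives ≥ 4 in every case.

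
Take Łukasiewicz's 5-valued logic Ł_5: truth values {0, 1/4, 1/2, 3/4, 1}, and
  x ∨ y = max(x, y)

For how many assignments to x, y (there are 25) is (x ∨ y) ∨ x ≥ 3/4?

16

value 1: 9 assignments (counts)
value 3/4: 7 assignments (counts)
value 1/2: 5 assignments
value 1/4: 3 assignments
value 0: 1 assignment
So 16 of the 25 assignments meet the threshold.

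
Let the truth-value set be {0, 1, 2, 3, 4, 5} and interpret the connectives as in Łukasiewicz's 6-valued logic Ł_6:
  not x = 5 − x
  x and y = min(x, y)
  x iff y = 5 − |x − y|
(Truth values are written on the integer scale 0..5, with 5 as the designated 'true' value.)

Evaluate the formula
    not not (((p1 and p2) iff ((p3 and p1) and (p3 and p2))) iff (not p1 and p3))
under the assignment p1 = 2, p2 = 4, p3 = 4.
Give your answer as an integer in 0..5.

p1 and p2 = 2 and 4 = 2
p3 and p1 = 4 and 2 = 2
p3 and p2 = 4 and 4 = 4
(p3 and p1) and (p3 and p2) = 2 and 4 = 2
(p1 and p2) iff ((p3 and p1) and (p3 and p2)) = 2 iff 2 = 5
not p1 = not 2 = 3
not p1 and p3 = 3 and 4 = 3
((p1 and p2) iff ((p3 and p1) and (p3 and p2))) iff (not p1 and p3) = 5 iff 3 = 3
not (((p1 and p2) iff ((p3 and p1) and (p3 and p2))) iff (not p1 and p3)) = not 3 = 2
not not (((p1 and p2) iff ((p3 and p1) and (p3 and p2))) iff (not p1 and p3)) = not 2 = 3

3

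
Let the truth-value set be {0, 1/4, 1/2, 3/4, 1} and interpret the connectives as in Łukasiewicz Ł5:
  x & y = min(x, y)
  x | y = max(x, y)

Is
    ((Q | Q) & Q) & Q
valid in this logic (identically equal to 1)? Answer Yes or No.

No

Counterexample: take Q = 0.
Q | Q = 0 | 0 = 0
(Q | Q) & Q = 0 & 0 = 0
((Q | Q) & Q) & Q = 0 & 0 = 0
This gives 0 ≠ 1.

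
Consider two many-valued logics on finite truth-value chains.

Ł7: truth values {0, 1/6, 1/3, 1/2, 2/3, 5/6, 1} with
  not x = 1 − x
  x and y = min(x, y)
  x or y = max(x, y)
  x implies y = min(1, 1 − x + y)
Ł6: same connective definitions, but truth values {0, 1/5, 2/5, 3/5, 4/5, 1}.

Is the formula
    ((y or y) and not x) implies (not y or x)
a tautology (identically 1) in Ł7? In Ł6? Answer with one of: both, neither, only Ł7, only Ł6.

neither

In Ł7: at x = 0, y = 2/3 the value is 2/3 — not a tautology.
In Ł6: at x = 0, y = 3/5 the value is 4/5 — not a tautology.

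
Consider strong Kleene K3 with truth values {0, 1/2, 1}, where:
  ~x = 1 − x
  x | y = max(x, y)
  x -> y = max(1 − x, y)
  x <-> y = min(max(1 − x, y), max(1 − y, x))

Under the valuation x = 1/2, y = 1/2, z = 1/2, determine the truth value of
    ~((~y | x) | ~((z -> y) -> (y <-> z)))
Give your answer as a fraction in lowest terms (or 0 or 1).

1/2

~y = ~1/2 = 1/2
~y | x = 1/2 | 1/2 = 1/2
z -> y = 1/2 -> 1/2 = 1/2
y <-> z = 1/2 <-> 1/2 = 1/2
(z -> y) -> (y <-> z) = 1/2 -> 1/2 = 1/2
~((z -> y) -> (y <-> z)) = ~1/2 = 1/2
(~y | x) | ~((z -> y) -> (y <-> z)) = 1/2 | 1/2 = 1/2
~((~y | x) | ~((z -> y) -> (y <-> z))) = ~1/2 = 1/2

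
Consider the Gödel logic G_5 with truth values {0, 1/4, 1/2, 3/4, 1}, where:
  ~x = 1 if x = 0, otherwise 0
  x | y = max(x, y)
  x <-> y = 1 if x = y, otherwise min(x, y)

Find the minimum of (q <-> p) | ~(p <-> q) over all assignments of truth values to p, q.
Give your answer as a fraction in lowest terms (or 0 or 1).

1/4

Take p = 1/4, q = 1/2:
q <-> p = 1/2 <-> 1/4 = 1/4
p <-> q = 1/4 <-> 1/2 = 1/4
~(p <-> q) = ~1/4 = 0
(q <-> p) | ~(p <-> q) = 1/4 | 0 = 1/4
No assignment yields a value below 1/4, so this is the minimum.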